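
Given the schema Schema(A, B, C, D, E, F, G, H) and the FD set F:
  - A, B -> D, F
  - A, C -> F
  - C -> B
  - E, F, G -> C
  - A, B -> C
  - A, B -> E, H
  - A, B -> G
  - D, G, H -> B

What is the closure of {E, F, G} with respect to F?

{B, C, E, F, G}

Start with {E, F, G}.
E, F, G -> C applies; add {C} → now {C, E, F, G}.
C -> B applies; add {B} → now {B, C, E, F, G}.
No further FD applies.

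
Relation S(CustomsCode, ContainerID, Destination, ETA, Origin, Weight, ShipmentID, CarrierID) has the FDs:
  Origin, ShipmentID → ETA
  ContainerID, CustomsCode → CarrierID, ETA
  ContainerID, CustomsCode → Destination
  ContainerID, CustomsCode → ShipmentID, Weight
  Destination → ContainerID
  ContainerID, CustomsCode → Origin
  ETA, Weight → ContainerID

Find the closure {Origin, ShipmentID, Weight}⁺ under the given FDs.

Start with {Origin, ShipmentID, Weight}.
Origin, ShipmentID → ETA applies; add {ETA} → now {ETA, Origin, ShipmentID, Weight}.
ETA, Weight → ContainerID applies; add {ContainerID} → now {ContainerID, ETA, Origin, ShipmentID, Weight}.
No further FD applies.

{ContainerID, ETA, Origin, ShipmentID, Weight}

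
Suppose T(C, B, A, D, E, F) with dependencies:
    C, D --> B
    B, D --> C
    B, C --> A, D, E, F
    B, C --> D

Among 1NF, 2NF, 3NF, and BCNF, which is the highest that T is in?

Candidate keys: {B, C}, {B, D}, {C, D}. Prime attributes: {B, C, D}.
Every FD has a superkey on the left, so the relation is in BCNF.

BCNF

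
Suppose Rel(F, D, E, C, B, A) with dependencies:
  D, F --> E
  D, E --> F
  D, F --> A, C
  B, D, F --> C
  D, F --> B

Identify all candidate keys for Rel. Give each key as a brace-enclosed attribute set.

{D} never appears on the right of any FD, so every key must include it.
{D, E}⁺ = {A, B, C, D, E, F} — all of the relation — so {D, E} is a candidate key.
{D, F}⁺ = {A, B, C, D, E, F} — all of the relation — so {D, F} is a candidate key.
No proper subset of any of these is a key, and no other minimal superkey exists.

{D, E}, {D, F}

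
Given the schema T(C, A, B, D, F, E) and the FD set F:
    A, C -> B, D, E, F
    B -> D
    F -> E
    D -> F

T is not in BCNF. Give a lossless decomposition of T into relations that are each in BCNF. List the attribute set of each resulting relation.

{A, B, C}; {B, D}; {D, F}; {E, F}

Candidate key of the original relation: {A, C}.
Within {A, B, C, D, E, F}: {B}⁺ ∩ {A, B, C, D, E, F} = {B, D, E, F}, not the whole set, so B -> D, E, F violates BCNF; decompose into {B, D, E, F} and {A, B, C}.
Within {B, D, E, F}: {F}⁺ ∩ {B, D, E, F} = {E, F}, not the whole set, so F -> E violates BCNF; decompose into {E, F} and {B, D, F}.
{E, F}: every determinant is a superkey — BCNF.
Within {B, D, F}: {D}⁺ ∩ {B, D, F} = {D, F}, not the whole set, so D -> F violates BCNF; decompose into {D, F} and {B, D}.
{D, F}: every determinant is a superkey — BCNF.
{B, D}: every determinant is a superkey — BCNF.
{A, B, C}: every determinant is a superkey — BCNF.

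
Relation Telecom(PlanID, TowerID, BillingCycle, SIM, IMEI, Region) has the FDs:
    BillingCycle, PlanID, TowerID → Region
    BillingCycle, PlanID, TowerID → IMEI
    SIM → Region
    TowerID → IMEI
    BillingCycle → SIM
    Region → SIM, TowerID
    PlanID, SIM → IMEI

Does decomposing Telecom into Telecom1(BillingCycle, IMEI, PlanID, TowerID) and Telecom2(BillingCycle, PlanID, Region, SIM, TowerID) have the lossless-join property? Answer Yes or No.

Common attributes: {BillingCycle, PlanID, TowerID}; their closure is {BillingCycle, IMEI, PlanID, Region, SIM, TowerID}.
Since Telecom1 ⊆ {BillingCycle, IMEI, PlanID, Region, SIM, TowerID}, the intersection is a superkey of Telecom1; the decomposition is lossless.

Yes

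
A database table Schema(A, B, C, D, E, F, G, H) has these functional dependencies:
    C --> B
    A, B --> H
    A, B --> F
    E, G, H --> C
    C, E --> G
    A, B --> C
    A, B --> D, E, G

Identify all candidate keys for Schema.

No FD produces {A}, so it must be in every candidate key.
Closure of {A, B} is {A, B, C, D, E, F, G, H}, the whole schema; {A, B} is a candidate key.
Closure of {A, C} is {A, B, C, D, E, F, G, H}, the whole schema; {A, C} is a candidate key.
Closure of {A, E, G, H} is {A, B, C, D, E, F, G, H}, the whole schema; {A, E, G, H} is a candidate key.
These are minimal and exhaustive — every other superkey contains one of them.

{A, B}, {A, C}, {A, E, G, H}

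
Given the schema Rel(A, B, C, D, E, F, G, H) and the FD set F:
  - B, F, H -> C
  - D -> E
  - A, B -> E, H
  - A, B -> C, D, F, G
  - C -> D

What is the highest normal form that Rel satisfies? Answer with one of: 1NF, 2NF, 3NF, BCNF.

2NF

Candidate key: {A, B}. Prime attributes: {A, B}.
For B, F, H -> C we have {B, F, H}⁺ = {B, C, D, E, F, H}; {B, F, H} is not a superkey, so BCNF fails.
Because {C} is non-prime and the left side of B, F, H -> C is not a superkey, the relation is not in 3NF.
No proper subset of a key has a non-prime attribute in its closure, so there is no partial dependency; 2NF holds.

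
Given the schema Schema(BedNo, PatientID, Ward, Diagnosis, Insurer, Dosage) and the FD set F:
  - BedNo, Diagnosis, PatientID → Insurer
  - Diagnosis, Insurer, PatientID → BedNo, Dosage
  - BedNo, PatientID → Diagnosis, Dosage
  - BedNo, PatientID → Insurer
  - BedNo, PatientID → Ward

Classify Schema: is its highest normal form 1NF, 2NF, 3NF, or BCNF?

Candidate keys: {BedNo, PatientID}, {Diagnosis, Insurer, PatientID}. Prime attributes: {BedNo, Diagnosis, Insurer, PatientID}.
Each dependency's left side is a superkey — BCNF holds.

BCNF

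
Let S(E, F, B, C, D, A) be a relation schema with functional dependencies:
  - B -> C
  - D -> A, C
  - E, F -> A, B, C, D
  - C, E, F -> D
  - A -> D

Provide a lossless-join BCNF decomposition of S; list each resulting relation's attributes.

{A, D}; {B, C}; {B, D, E, F}

Candidate key of the original relation: {E, F}.
In {A, B, C, D, E, F}, {B} is not a superkey ({B}⁺ restricted to this set is {B, C}), so split on B -> C into {B, C} and {A, B, D, E, F}.
{B, C}: every determinant is a superkey — BCNF.
In {A, B, D, E, F}, {D} is not a superkey ({D}⁺ restricted to this set is {A, D}), so split on D -> A into {A, D} and {B, D, E, F}.
{A, D}: every determinant is a superkey — BCNF.
{B, D, E, F}: every determinant is a superkey — BCNF.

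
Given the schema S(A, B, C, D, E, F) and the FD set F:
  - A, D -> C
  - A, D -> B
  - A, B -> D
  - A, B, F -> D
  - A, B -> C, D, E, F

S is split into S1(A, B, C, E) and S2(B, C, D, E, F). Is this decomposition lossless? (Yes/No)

Common attributes: {B, C, E}; their closure is {B, C, E}.
The closure covers neither S1 nor S2 entirely; the join is not lossless.

No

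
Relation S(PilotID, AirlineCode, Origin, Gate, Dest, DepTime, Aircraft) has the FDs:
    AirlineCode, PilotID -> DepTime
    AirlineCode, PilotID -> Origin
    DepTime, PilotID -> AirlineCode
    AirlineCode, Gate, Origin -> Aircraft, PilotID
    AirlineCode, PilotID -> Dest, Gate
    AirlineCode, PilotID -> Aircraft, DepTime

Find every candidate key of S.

{AirlineCode, Gate, Origin}, {AirlineCode, PilotID}, {DepTime, PilotID}

{AirlineCode, PilotID} is a candidate key since {AirlineCode, PilotID}⁺ = {Aircraft, AirlineCode, DepTime, Dest, Gate, Origin, PilotID} covers every attribute.
{DepTime, PilotID} is a candidate key since {DepTime, PilotID}⁺ = {Aircraft, AirlineCode, DepTime, Dest, Gate, Origin, PilotID} covers every attribute.
{AirlineCode, Gate, Origin} is a candidate key since {AirlineCode, Gate, Origin}⁺ = {Aircraft, AirlineCode, DepTime, Dest, Gate, Origin, PilotID} covers every attribute.
These are minimal and exhaustive — every other superkey contains one of them.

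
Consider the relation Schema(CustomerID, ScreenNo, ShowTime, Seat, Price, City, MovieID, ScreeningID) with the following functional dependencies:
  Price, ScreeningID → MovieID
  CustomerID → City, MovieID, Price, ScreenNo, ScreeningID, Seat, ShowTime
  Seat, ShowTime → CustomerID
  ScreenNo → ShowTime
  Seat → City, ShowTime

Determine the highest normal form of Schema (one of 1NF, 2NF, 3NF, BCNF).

Candidate keys: {CustomerID}, {Seat}. Prime attributes: {CustomerID, Seat}.
For Price, ScreeningID → MovieID we have {Price, ScreeningID}⁺ = {MovieID, Price, ScreeningID}; {Price, ScreeningID} is not a superkey, so BCNF fails.
Price, ScreeningID → MovieID has non-prime {MovieID} on the right and a non-superkey on the left, so 3NF fails.
With only single-attribute keys there can be no partial dependency, so 2NF holds.

2NF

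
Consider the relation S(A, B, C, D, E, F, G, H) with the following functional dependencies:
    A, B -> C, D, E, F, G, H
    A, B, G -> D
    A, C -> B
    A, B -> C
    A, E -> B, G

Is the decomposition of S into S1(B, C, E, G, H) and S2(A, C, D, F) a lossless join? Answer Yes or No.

No

Common attributes: {C}; their closure is {C}.
The closure covers neither S1 nor S2 entirely; the join is not lossless.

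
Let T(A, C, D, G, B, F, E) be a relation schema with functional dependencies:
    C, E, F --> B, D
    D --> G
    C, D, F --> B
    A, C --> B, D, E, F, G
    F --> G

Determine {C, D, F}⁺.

Start with {C, D, F}.
D --> G applies; add {G} → now {C, D, F, G}.
C, D, F --> B applies; add {B} → now {B, C, D, F, G}.
No further FD applies.

{B, C, D, F, G}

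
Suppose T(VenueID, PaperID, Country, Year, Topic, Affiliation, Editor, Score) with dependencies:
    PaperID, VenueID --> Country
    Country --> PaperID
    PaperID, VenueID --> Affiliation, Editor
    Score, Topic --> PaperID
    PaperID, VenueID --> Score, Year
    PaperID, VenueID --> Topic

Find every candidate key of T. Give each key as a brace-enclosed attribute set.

No FD produces {VenueID}, so it must be in every candidate key.
{Country, VenueID}⁺ = {Affiliation, Country, Editor, PaperID, Score, Topic, VenueID, Year}, which is every attribute, so {Country, VenueID} is a candidate key.
{PaperID, VenueID}⁺ = {Affiliation, Country, Editor, PaperID, Score, Topic, VenueID, Year}, which is every attribute, so {PaperID, VenueID} is a candidate key.
{Score, Topic, VenueID}⁺ = {Affiliation, Country, Editor, PaperID, Score, Topic, VenueID, Year}, which is every attribute, so {Score, Topic, VenueID} is a candidate key.
Any other superkey properly contains one of these, so there are no further candidate keys.

{Country, VenueID}, {PaperID, VenueID}, {Score, Topic, VenueID}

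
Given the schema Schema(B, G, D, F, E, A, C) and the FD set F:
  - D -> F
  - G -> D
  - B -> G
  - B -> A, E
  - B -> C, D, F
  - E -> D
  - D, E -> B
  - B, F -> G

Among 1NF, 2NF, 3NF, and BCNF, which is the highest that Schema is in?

2NF

Candidate keys: {B}, {E}. Prime attributes: {B, E}.
D -> F: {D}⁺ = {D, F}, which is not all of the attributes, so the left side is not a superkey — BCNF is violated.
D -> F has non-prime {F} on the right and a non-superkey on the left, so 3NF fails.
With only single-attribute keys there can be no partial dependency, so 2NF holds.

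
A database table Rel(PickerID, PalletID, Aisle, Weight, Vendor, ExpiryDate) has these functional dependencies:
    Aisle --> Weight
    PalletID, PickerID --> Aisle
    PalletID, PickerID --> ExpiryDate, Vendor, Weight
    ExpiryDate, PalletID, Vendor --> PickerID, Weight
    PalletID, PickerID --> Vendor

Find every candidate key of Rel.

Attributes never on any right-hand side: {PalletID} — every candidate key must contain it.
{PalletID, PickerID} is a candidate key since {PalletID, PickerID}⁺ = {Aisle, ExpiryDate, PalletID, PickerID, Vendor, Weight} covers every attribute.
{ExpiryDate, PalletID, Vendor} is a candidate key since {ExpiryDate, PalletID, Vendor}⁺ = {Aisle, ExpiryDate, PalletID, PickerID, Vendor, Weight} covers every attribute.
No proper subset of any of these is a key, and no other minimal superkey exists.

{ExpiryDate, PalletID, Vendor}, {PalletID, PickerID}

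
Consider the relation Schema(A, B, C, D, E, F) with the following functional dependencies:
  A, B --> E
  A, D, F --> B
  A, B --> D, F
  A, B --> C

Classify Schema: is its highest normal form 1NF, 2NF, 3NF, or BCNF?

Candidate keys: {A, B}, {A, D, F}. Prime attributes: {A, B, D, F}.
Every FD has a superkey on the left, so the relation is in BCNF.

BCNF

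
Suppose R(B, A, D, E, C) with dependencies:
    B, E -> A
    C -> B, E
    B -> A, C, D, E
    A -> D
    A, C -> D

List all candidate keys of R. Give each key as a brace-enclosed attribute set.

{B}, {C}

{B} is a candidate key since {B}⁺ = {A, B, C, D, E} covers every attribute.
{C} is a candidate key since {C}⁺ = {A, B, C, D, E} covers every attribute.
These are minimal and exhaustive — every other superkey contains one of them.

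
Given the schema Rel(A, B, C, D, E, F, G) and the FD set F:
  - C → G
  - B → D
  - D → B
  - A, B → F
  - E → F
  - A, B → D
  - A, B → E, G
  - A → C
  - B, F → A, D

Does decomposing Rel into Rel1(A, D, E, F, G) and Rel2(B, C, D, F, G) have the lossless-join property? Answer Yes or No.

Yes

Common attributes: {D, F, G}; their closure is {A, B, C, D, E, F, G}.
Rel1 is contained in that closure, so Rel1 ∩ Rel2 → Rel1 holds and the join is lossless.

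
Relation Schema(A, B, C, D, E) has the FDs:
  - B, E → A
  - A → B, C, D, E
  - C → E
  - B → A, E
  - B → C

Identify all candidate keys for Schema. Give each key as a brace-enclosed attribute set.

Closure of {A} is {A, B, C, D, E}, the whole schema; {A} is a candidate key.
Closure of {B} is {A, B, C, D, E}, the whole schema; {B} is a candidate key.
These are minimal and exhaustive — every other superkey contains one of them.

{A}, {B}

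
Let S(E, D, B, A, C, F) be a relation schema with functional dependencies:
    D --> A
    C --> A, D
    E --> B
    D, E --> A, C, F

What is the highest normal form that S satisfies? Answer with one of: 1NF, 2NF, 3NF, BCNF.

Candidate keys: {C, E}, {D, E}. Prime attributes: {C, D, E}.
D --> A: {D}⁺ = {A, D}, which is not all of the attributes, so the left side is not a superkey — BCNF is violated.
Because {A} is non-prime and the left side of D --> A is not a superkey, the relation is not in 3NF.
The proper key subset {C} of {C, E} determines non-prime {A}, so the relation is not even in 2NF.

1NF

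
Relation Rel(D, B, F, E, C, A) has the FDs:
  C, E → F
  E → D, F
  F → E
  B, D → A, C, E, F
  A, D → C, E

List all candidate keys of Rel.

{B, D}, {B, E}, {B, F}

Attributes never on any right-hand side: {B} — every candidate key must contain it.
{B, D} is a candidate key since {B, D}⁺ = {A, B, C, D, E, F} covers every attribute.
{B, E} is a candidate key since {B, E}⁺ = {A, B, C, D, E, F} covers every attribute.
{B, F} is a candidate key since {B, F}⁺ = {A, B, C, D, E, F} covers every attribute.
Any other superkey properly contains one of these, so there are no further candidate keys.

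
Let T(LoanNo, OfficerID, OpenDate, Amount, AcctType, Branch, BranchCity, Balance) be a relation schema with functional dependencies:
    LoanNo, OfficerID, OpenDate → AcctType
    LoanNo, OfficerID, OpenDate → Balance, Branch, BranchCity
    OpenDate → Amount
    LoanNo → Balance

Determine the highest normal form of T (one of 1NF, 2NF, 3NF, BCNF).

1NF

Candidate key: {LoanNo, OfficerID, OpenDate}. Prime attributes: {LoanNo, OfficerID, OpenDate}.
For OpenDate → Amount we have {OpenDate}⁺ = {Amount, OpenDate}; {OpenDate} is not a superkey, so BCNF fails.
OpenDate → Amount determines the non-prime attribute {Amount} from a non-superkey — 3NF is violated.
{LoanNo} is a proper subset of the key {LoanNo, OfficerID, OpenDate}, and {LoanNo}⁺ contains the non-prime attribute {Balance} — a partial dependency, so 2NF is violated.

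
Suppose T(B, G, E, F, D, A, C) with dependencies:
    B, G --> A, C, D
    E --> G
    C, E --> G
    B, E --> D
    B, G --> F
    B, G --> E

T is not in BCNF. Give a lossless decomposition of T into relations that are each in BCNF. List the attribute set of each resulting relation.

{A, B, C, D, E, F}; {E, G}

Candidate keys of the original relation: {B, E}, {B, G}.
{A, B, C, D, E, F, G}: {E} determines {E, G} here but is not a superkey — split on E --> G, giving {E, G} and {A, B, C, D, E, F}.
{E, G} is in BCNF.
{A, B, C, D, E, F} is in BCNF.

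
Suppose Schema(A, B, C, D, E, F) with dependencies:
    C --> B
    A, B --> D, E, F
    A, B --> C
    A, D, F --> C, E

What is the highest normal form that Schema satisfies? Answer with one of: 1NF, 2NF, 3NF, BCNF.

Candidate keys: {A, B}, {A, C}, {A, D, F}. Prime attributes: {A, B, C, D, F}.
For C --> B we have {C}⁺ = {B, C}; {C} is not a superkey, so BCNF fails.
But every attribute on its right side ({B}) is prime, and the same holds for every other non-superkey FD, so 3NF still holds.

3NF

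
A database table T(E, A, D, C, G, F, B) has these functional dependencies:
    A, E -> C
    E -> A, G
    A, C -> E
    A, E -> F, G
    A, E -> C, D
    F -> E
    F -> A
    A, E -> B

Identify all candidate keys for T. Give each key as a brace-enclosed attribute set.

{A, C}, {E}, {F}

Closure of {E} is {A, B, C, D, E, F, G}, the whole schema; {E} is a candidate key.
Closure of {F} is {A, B, C, D, E, F, G}, the whole schema; {F} is a candidate key.
Closure of {A, C} is {A, B, C, D, E, F, G}, the whole schema; {A, C} is a candidate key.
Any other superkey properly contains one of these, so there are no further candidate keys.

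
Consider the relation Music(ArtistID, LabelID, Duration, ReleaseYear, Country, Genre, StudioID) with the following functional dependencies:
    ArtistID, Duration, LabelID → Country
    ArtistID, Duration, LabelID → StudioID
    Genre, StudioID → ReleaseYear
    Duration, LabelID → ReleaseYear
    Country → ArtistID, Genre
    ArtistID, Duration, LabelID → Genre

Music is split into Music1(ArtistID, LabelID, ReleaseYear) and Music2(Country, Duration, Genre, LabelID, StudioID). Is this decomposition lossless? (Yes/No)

No

Music1 ∩ Music2 = {LabelID}; its closure under F is {LabelID}.
Neither Music1 nor Music2 is contained in that closure, so the decomposition is lossy.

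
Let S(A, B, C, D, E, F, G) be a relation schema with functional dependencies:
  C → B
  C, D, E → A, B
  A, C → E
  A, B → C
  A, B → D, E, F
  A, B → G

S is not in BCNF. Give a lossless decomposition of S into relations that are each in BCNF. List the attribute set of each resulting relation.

Candidate keys of the original relation: {A, B}, {A, C}, {C, D, E}.
{A, B, C, D, E, F, G}: {C} determines {B, C} here but is not a superkey — split on C → B, giving {B, C} and {A, C, D, E, F, G}.
{B, C} has no BCNF violation.
{A, C, D, E, F, G} has no BCNF violation.

{A, C, D, E, F, G}; {B, C}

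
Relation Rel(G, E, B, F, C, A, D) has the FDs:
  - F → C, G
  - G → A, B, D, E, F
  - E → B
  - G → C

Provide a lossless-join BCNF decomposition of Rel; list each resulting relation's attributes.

Candidate keys of the original relation: {F}, {G}.
{A, B, C, D, E, F, G}: {E} determines {B, E} here but is not a superkey — split on E → B, giving {B, E} and {A, C, D, E, F, G}.
{B, E} is in BCNF.
{A, C, D, E, F, G} is in BCNF.

{A, C, D, E, F, G}; {B, E}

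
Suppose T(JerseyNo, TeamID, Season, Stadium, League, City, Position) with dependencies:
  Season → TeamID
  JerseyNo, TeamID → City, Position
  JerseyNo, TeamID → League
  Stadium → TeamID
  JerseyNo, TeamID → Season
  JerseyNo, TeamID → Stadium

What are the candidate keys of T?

Attributes never on any right-hand side: {JerseyNo} — every candidate key must contain it.
{JerseyNo, Season}⁺ = {City, JerseyNo, League, Position, Season, Stadium, TeamID}, which is every attribute, so {JerseyNo, Season} is a candidate key.
{JerseyNo, Stadium}⁺ = {City, JerseyNo, League, Position, Season, Stadium, TeamID}, which is every attribute, so {JerseyNo, Stadium} is a candidate key.
{JerseyNo, TeamID}⁺ = {City, JerseyNo, League, Position, Season, Stadium, TeamID}, which is every attribute, so {JerseyNo, TeamID} is a candidate key.
Any other superkey properly contains one of these, so there are no further candidate keys.

{JerseyNo, Season}, {JerseyNo, Stadium}, {JerseyNo, TeamID}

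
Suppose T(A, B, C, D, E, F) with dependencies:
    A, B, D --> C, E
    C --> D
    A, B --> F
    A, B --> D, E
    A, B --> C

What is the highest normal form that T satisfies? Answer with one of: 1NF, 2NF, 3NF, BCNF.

2NF

Candidate key: {A, B}. Prime attributes: {A, B}.
C --> D breaks BCNF: {C}⁺ = {C, D}, so {C} is not a superkey.
Because {D} is non-prime and the left side of C --> D is not a superkey, the relation is not in 3NF.
Checking every proper subset of each key, none determines a non-prime attribute — 2NF is satisfied.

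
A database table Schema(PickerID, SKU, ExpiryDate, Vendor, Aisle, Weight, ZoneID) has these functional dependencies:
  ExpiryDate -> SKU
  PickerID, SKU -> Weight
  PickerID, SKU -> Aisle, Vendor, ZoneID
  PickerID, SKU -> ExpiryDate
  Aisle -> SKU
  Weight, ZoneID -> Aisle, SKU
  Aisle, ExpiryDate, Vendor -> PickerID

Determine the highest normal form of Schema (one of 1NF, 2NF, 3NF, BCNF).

Candidate keys: {Aisle, ExpiryDate, Vendor}, {Aisle, PickerID}, {ExpiryDate, PickerID}, {ExpiryDate, Vendor, Weight, ZoneID}, {PickerID, SKU}, {PickerID, Weight, ZoneID}. Prime attributes: {Aisle, ExpiryDate, PickerID, SKU, Vendor, Weight, ZoneID}.
ExpiryDate -> SKU breaks BCNF: {ExpiryDate}⁺ = {ExpiryDate, SKU}, so {ExpiryDate} is not a superkey.
But every attribute on its right side ({SKU}) is prime, and the same holds for every other non-superkey FD, so 3NF still holds.

3NF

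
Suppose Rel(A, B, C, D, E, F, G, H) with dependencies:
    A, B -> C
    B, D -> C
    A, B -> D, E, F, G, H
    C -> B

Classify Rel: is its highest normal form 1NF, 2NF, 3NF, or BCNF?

Candidate keys: {A, B}, {A, C}. Prime attributes: {A, B, C}.
B, D -> C breaks BCNF: {B, D}⁺ = {B, C, D}, so {B, D} is not a superkey.
Since {C} ⊆ prime attributes and every other non-superkey FD also has a prime right side, the schema is in 3NF.

3NF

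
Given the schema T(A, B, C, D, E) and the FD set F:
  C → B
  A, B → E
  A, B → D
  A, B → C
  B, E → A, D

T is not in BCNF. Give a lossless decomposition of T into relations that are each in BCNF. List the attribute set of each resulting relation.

Candidate keys of the original relation: {A, B}, {A, C}, {B, E}, {C, E}.
{A, B, C, D, E}: {C} determines {B, C} here but is not a superkey — split on C → B, giving {B, C} and {A, C, D, E}.
{B, C} is in BCNF.
{A, C, D, E} is in BCNF.

{A, C, D, E}; {B, C}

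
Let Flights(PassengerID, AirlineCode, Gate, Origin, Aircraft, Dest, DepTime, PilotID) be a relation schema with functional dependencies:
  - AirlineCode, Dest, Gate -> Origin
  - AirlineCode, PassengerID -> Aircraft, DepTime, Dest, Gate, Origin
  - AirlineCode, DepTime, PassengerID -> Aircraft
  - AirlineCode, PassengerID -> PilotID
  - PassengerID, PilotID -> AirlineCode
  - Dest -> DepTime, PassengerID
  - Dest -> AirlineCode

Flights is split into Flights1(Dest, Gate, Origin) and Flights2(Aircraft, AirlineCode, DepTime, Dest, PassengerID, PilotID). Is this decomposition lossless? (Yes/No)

Yes

Common attributes: {Dest}; their closure is {Aircraft, AirlineCode, DepTime, Dest, Gate, Origin, PassengerID, PilotID}.
Flights1 is contained in that closure, so Flights1 ∩ Flights2 -> Flights1 holds and the join is lossless.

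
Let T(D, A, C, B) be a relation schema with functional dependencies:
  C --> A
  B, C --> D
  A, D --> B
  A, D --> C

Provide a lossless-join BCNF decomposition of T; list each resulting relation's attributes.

{A, C}; {B, C, D}

Candidate keys of the original relation: {A, D}, {B, C}, {C, D}.
Within {A, B, C, D}: {C}⁺ ∩ {A, B, C, D} = {A, C}, not the whole set, so C --> A violates BCNF; decompose into {A, C} and {B, C, D}.
{A, C}: every determinant is a superkey — BCNF.
{B, C, D}: every determinant is a superkey — BCNF.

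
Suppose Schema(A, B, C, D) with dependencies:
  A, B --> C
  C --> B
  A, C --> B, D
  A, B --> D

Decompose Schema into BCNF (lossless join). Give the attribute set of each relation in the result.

Candidate keys of the original relation: {A, B}, {A, C}.
{A, B, C, D}: {C} determines {B, C} here but is not a superkey — split on C --> B, giving {B, C} and {A, C, D}.
{B, C} has no BCNF violation.
{A, C, D} has no BCNF violation.

{A, C, D}; {B, C}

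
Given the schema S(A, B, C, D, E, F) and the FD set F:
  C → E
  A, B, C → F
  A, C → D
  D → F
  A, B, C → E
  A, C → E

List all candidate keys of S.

{A, B, C}

{A, B, C} never appear on the right of any FD, so every key must include all of them.
Closure of {A, B, C} is {A, B, C, D, E, F}, the whole schema; {A, B, C} is a candidate key.
No other minimal set has full closure, so this is the only candidate key.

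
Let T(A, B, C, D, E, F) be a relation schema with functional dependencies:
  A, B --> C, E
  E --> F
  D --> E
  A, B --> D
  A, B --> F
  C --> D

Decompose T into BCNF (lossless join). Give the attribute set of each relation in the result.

Candidate key of the original relation: {A, B}.
Within {A, B, C, D, E, F}: {E}⁺ ∩ {A, B, C, D, E, F} = {E, F}, not the whole set, so E --> F violates BCNF; decompose into {E, F} and {A, B, C, D, E}.
{E, F} has no BCNF violation.
Within {A, B, C, D, E}: {D}⁺ ∩ {A, B, C, D, E} = {D, E}, not the whole set, so D --> E violates BCNF; decompose into {D, E} and {A, B, C, D}.
{D, E} has no BCNF violation.
Within {A, B, C, D}: {C}⁺ ∩ {A, B, C, D} = {C, D}, not the whole set, so C --> D violates BCNF; decompose into {C, D} and {A, B, C}.
{C, D} has no BCNF violation.
{A, B, C} has no BCNF violation.

{A, B, C}; {C, D}; {D, E}; {E, F}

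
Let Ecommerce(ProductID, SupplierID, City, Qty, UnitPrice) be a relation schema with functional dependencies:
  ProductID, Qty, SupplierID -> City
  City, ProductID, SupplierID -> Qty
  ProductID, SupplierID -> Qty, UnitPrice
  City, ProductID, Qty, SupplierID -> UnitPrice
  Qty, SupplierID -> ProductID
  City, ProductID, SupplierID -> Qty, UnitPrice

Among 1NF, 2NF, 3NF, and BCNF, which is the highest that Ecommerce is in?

BCNF

Candidate keys: {ProductID, SupplierID}, {Qty, SupplierID}. Prime attributes: {ProductID, Qty, SupplierID}.
Every FD has a superkey on the left, so the relation is in BCNF.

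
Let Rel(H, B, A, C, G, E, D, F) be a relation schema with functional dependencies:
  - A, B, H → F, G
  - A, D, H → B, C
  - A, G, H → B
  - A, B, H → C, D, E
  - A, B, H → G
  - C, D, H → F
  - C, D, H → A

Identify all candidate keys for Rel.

{A, B, H}, {A, D, H}, {A, G, H}, {C, D, H}

Attributes never on any right-hand side: {H} — every candidate key must contain it.
Closure of {A, B, H} is {A, B, C, D, E, F, G, H}, the whole schema; {A, B, H} is a candidate key.
Closure of {A, D, H} is {A, B, C, D, E, F, G, H}, the whole schema; {A, D, H} is a candidate key.
Closure of {A, G, H} is {A, B, C, D, E, F, G, H}, the whole schema; {A, G, H} is a candidate key.
Closure of {C, D, H} is {A, B, C, D, E, F, G, H}, the whole schema; {C, D, H} is a candidate key.
These are minimal and exhaustive — every other superkey contains one of them.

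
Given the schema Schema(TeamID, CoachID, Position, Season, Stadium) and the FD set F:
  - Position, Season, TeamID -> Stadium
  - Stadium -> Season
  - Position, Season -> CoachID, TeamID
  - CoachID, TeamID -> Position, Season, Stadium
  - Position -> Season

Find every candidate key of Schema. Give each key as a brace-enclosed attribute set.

{Position} is a candidate key since {Position}⁺ = {CoachID, Position, Season, Stadium, TeamID} covers every attribute.
{CoachID, TeamID} is a candidate key since {CoachID, TeamID}⁺ = {CoachID, Position, Season, Stadium, TeamID} covers every attribute.
Any other superkey properly contains one of these, so there are no further candidate keys.

{CoachID, TeamID}, {Position}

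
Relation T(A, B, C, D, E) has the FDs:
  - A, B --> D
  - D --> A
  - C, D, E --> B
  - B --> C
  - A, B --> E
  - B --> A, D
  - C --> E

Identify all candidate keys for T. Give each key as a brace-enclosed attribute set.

{B}, {C, D}

{B} is a candidate key since {B}⁺ = {A, B, C, D, E} covers every attribute.
{C, D} is a candidate key since {C, D}⁺ = {A, B, C, D, E} covers every attribute.
Any other superkey properly contains one of these, so there are no further candidate keys.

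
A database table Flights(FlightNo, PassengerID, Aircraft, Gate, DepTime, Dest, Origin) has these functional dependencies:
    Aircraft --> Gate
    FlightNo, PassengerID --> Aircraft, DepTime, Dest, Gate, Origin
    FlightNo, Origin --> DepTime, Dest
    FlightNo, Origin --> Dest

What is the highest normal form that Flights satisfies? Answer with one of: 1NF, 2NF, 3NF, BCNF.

2NF

Candidate key: {FlightNo, PassengerID}. Prime attributes: {FlightNo, PassengerID}.
Aircraft --> Gate breaks BCNF: {Aircraft}⁺ = {Aircraft, Gate}, so {Aircraft} is not a superkey.
Aircraft --> Gate determines the non-prime attribute {Gate} from a non-superkey — 3NF is violated.
No non-prime attribute depends on a proper subset of any candidate key, so 2NF holds.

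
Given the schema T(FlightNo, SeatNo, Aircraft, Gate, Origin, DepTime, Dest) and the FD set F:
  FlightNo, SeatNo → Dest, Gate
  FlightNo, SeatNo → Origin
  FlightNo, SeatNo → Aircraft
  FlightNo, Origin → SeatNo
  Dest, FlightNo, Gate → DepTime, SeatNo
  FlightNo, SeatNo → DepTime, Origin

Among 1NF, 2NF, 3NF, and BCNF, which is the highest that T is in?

Candidate keys: {Dest, FlightNo, Gate}, {FlightNo, Origin}, {FlightNo, SeatNo}. Prime attributes: {Dest, FlightNo, Gate, Origin, SeatNo}.
Every FD has a superkey on the left, so the relation is in BCNF.

BCNF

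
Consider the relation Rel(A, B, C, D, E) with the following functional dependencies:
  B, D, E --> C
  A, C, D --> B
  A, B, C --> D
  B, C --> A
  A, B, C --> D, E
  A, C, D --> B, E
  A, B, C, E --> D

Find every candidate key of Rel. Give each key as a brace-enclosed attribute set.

Closure of {B, C} is {A, B, C, D, E}, the whole schema; {B, C} is a candidate key.
Closure of {A, C, D} is {A, B, C, D, E}, the whole schema; {A, C, D} is a candidate key.
Closure of {B, D, E} is {A, B, C, D, E}, the whole schema; {B, D, E} is a candidate key.
No proper subset of any of these is a key, and no other minimal superkey exists.

{A, C, D}, {B, C}, {B, D, E}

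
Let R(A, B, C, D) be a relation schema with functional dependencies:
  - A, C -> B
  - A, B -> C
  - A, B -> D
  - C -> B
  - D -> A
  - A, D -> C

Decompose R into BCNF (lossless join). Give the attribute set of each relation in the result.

{A, C, D}; {B, C}

Candidate keys of the original relation: {A, B}, {A, C}, {D}.
Within {A, B, C, D}: {C}⁺ ∩ {A, B, C, D} = {B, C}, not the whole set, so C -> B violates BCNF; decompose into {B, C} and {A, C, D}.
{B, C} has no BCNF violation.
{A, C, D} has no BCNF violation.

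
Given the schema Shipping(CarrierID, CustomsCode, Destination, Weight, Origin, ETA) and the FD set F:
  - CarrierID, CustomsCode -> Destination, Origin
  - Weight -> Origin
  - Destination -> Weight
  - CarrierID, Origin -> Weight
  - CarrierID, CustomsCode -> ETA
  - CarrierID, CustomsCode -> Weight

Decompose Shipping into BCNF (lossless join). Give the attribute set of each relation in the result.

{CarrierID, CustomsCode, Destination, ETA}; {Destination, Weight}; {Origin, Weight}

Candidate key of the original relation: {CarrierID, CustomsCode}.
In {CarrierID, CustomsCode, Destination, ETA, Origin, Weight}, {Weight} is not a superkey ({Weight}⁺ restricted to this set is {Origin, Weight}), so split on Weight -> Origin into {Origin, Weight} and {CarrierID, CustomsCode, Destination, ETA, Weight}.
{Origin, Weight} has no BCNF violation.
In {CarrierID, CustomsCode, Destination, ETA, Weight}, {Destination} is not a superkey ({Destination}⁺ restricted to this set is {Destination, Weight}), so split on Destination -> Weight into {Destination, Weight} and {CarrierID, CustomsCode, Destination, ETA}.
{Destination, Weight} has no BCNF violation.
{CarrierID, CustomsCode, Destination, ETA} has no BCNF violation.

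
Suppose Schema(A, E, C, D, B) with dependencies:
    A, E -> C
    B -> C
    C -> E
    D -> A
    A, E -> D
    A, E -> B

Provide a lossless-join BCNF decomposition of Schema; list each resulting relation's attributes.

Candidate keys of the original relation: {A, B}, {A, C}, {A, E}, {B, D}, {C, D}, {D, E}.
Within {A, B, C, D, E}: {B}⁺ ∩ {A, B, C, D, E} = {B, C, E}, not the whole set, so B -> C, E violates BCNF; decompose into {B, C, E} and {A, B, D}.
Within {B, C, E}: {C}⁺ ∩ {B, C, E} = {C, E}, not the whole set, so C -> E violates BCNF; decompose into {C, E} and {B, C}.
{C, E}: every determinant is a superkey — BCNF.
{B, C}: every determinant is a superkey — BCNF.
Within {A, B, D}: {D}⁺ ∩ {A, B, D} = {A, D}, not the whole set, so D -> A violates BCNF; decompose into {A, D} and {B, D}.
{A, D}: every determinant is a superkey — BCNF.
{B, D}: every determinant is a superkey — BCNF.

{A, D}; {B, C}; {B, D}; {C, E}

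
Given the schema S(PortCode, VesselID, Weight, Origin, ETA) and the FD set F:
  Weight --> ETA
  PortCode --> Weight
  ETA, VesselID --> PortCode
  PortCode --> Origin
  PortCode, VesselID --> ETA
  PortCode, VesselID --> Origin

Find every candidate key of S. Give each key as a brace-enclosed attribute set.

Attributes never on any right-hand side: {VesselID} — every candidate key must contain it.
{ETA, VesselID} is a candidate key since {ETA, VesselID}⁺ = {ETA, Origin, PortCode, VesselID, Weight} covers every attribute.
{PortCode, VesselID} is a candidate key since {PortCode, VesselID}⁺ = {ETA, Origin, PortCode, VesselID, Weight} covers every attribute.
{VesselID, Weight} is a candidate key since {VesselID, Weight}⁺ = {ETA, Origin, PortCode, VesselID, Weight} covers every attribute.
Any other superkey properly contains one of these, so there are no further candidate keys.

{ETA, VesselID}, {PortCode, VesselID}, {VesselID, Weight}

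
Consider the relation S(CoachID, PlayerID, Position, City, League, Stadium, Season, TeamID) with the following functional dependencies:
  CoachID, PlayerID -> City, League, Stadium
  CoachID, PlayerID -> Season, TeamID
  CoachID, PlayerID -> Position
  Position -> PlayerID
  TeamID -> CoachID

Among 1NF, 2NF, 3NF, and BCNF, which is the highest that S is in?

Candidate keys: {CoachID, PlayerID}, {CoachID, Position}, {PlayerID, TeamID}, {Position, TeamID}. Prime attributes: {CoachID, PlayerID, Position, TeamID}.
Position -> PlayerID breaks BCNF: {Position}⁺ = {PlayerID, Position}, so {Position} is not a superkey.
Since {PlayerID} ⊆ prime attributes and every other non-superkey FD also has a prime right side, the schema is in 3NF.

3NF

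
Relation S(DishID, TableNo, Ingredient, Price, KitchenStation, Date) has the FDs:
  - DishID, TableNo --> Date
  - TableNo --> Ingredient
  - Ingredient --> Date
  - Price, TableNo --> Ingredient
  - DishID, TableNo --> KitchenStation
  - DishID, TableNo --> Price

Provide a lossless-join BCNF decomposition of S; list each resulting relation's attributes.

{Date, Ingredient}; {DishID, KitchenStation, Price, TableNo}; {Ingredient, TableNo}

Candidate key of the original relation: {DishID, TableNo}.
In {Date, DishID, Ingredient, KitchenStation, Price, TableNo}, {TableNo} is not a superkey ({TableNo}⁺ restricted to this set is {Date, Ingredient, TableNo}), so split on TableNo --> Date, Ingredient into {Date, Ingredient, TableNo} and {DishID, KitchenStation, Price, TableNo}.
In {Date, Ingredient, TableNo}, {Ingredient} is not a superkey ({Ingredient}⁺ restricted to this set is {Date, Ingredient}), so split on Ingredient --> Date into {Date, Ingredient} and {Ingredient, TableNo}.
{Date, Ingredient} is in BCNF.
{Ingredient, TableNo} is in BCNF.
{DishID, KitchenStation, Price, TableNo} is in BCNF.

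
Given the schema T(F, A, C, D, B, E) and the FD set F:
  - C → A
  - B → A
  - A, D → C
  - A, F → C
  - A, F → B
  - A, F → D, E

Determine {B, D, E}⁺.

{A, B, C, D, E}

Start with {B, D, E}.
B → A applies; add {A} → now {A, B, D, E}.
A, D → C applies; add {C} → now {A, B, C, D, E}.
No further FD applies.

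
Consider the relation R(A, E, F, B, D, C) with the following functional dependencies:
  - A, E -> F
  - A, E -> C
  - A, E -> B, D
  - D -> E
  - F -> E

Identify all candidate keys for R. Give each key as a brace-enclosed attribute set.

{A, D}, {A, E}, {A, F}

No FD produces {A}, so it must be in every candidate key.
{A, D} is a candidate key since {A, D}⁺ = {A, B, C, D, E, F} covers every attribute.
{A, E} is a candidate key since {A, E}⁺ = {A, B, C, D, E, F} covers every attribute.
{A, F} is a candidate key since {A, F}⁺ = {A, B, C, D, E, F} covers every attribute.
Any other superkey properly contains one of these, so there are no further candidate keys.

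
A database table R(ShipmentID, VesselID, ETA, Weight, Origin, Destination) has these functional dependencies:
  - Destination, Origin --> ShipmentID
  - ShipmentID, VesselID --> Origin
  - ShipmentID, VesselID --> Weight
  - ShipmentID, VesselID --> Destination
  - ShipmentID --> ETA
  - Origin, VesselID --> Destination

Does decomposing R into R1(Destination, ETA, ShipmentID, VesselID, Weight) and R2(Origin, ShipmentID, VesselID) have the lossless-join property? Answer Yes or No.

Yes

R1 ∩ R2 = {ShipmentID, VesselID}; its closure under F is {Destination, ETA, Origin, ShipmentID, VesselID, Weight}.
R1 is contained in that closure, so R1 ∩ R2 --> R1 holds and the join is lossless.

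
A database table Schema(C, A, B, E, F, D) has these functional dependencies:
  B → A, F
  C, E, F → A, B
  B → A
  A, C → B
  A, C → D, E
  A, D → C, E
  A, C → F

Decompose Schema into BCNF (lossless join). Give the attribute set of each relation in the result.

{A, B, F}; {B, C, D, E}

Candidate keys of the original relation: {A, C}, {A, D}, {B, C}, {B, D}, {C, E, F}.
{A, B, C, D, E, F}: {B} determines {A, B, F} here but is not a superkey — split on B → A, F, giving {A, B, F} and {B, C, D, E}.
{A, B, F}: every determinant is a superkey — BCNF.
{B, C, D, E}: every determinant is a superkey — BCNF.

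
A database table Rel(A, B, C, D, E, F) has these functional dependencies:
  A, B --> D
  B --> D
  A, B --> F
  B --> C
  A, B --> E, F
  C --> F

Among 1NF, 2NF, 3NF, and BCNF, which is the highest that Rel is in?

Candidate key: {A, B}. Prime attributes: {A, B}.
B --> D: {B}⁺ = {B, C, D, F}, which is not all of the attributes, so the left side is not a superkey — BCNF is violated.
Because {D} is non-prime and the left side of B --> D is not a superkey, the relation is not in 3NF.
The proper key subset {B} of {A, B} determines non-prime {C, D, F}, so the relation is not even in 2NF.

1NF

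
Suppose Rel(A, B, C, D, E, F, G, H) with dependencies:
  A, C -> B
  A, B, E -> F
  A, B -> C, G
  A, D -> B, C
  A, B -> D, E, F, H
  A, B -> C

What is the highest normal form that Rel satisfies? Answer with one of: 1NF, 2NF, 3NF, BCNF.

Candidate keys: {A, B}, {A, C}, {A, D}. Prime attributes: {A, B, C, D}.
Each dependency's left side is a superkey — BCNF holds.

BCNF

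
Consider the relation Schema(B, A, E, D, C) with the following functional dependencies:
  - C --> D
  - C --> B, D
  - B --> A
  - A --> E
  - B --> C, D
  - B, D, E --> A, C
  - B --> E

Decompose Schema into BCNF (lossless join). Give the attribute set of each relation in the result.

{A, B, C, D}; {A, E}

Candidate keys of the original relation: {B}, {C}.
In {A, B, C, D, E}, {A} is not a superkey ({A}⁺ restricted to this set is {A, E}), so split on A --> E into {A, E} and {A, B, C, D}.
{A, E} is in BCNF.
{A, B, C, D} is in BCNF.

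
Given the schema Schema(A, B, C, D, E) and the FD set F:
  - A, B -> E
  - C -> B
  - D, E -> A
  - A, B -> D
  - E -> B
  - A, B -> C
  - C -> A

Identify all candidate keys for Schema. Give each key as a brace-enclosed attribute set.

{A, B}, {A, E}, {C}, {D, E}

{C}⁺ = {A, B, C, D, E}, which is every attribute, so {C} is a candidate key.
{A, B}⁺ = {A, B, C, D, E}, which is every attribute, so {A, B} is a candidate key.
{A, E}⁺ = {A, B, C, D, E}, which is every attribute, so {A, E} is a candidate key.
{D, E}⁺ = {A, B, C, D, E}, which is every attribute, so {D, E} is a candidate key.
Any other superkey properly contains one of these, so there are no further candidate keys.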